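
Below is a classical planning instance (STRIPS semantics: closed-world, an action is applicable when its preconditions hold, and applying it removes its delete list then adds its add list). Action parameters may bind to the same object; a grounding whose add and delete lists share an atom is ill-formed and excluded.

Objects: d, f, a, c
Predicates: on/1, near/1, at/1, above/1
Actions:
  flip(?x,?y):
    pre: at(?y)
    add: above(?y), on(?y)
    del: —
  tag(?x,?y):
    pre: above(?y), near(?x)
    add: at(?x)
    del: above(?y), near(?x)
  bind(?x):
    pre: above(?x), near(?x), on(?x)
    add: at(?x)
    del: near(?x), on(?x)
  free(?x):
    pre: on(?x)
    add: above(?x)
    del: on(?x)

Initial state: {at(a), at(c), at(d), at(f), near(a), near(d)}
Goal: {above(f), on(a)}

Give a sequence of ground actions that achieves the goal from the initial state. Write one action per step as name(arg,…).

1. flip(d,f)  →  {above(f), at(a), at(c), at(d), at(f), near(a), near(d), on(f)}
2. flip(d,a)  →  {above(a), above(f), at(a), at(c), at(d), at(f), near(a), near(d), on(a), on(f)}

flip(d,f); flip(d,a)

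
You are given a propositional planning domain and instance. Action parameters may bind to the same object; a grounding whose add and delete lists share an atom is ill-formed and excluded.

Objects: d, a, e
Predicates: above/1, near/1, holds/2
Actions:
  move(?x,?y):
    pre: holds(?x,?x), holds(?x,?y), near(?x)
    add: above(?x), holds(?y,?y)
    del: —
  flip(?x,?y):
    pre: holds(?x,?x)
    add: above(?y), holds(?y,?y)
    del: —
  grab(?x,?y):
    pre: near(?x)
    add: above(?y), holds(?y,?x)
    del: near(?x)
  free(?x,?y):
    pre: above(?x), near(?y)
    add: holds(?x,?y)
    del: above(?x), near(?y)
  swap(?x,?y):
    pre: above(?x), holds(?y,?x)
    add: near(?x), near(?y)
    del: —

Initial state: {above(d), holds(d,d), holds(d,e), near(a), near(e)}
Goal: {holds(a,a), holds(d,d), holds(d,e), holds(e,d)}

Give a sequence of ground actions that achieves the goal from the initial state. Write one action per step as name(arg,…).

flip(d,a); swap(d,d); grab(d,e)

1. flip(d,a)  →  {above(a), above(d), holds(a,a), holds(d,d), holds(d,e), near(a), near(e)}
2. swap(d,d)  →  {above(a), above(d), holds(a,a), holds(d,d), holds(d,e), near(a), near(d), near(e)}
3. grab(d,e)  →  {above(a), above(d), above(e), holds(a,a), holds(d,d), holds(d,e), holds(e,d), near(a), near(e)}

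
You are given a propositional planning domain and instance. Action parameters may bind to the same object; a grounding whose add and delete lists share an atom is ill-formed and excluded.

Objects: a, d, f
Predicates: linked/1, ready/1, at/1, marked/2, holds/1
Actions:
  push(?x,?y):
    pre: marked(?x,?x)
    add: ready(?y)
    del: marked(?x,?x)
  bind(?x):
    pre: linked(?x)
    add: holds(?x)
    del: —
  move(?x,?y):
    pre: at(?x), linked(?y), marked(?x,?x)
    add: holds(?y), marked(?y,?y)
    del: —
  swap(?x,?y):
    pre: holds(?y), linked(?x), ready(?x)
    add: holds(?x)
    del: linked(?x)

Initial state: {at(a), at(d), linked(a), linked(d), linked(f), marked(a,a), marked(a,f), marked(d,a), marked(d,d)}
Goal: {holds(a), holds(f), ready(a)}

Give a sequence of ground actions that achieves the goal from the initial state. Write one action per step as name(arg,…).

1. push(a,a)  →  {at(a), at(d), linked(a), linked(d), linked(f), marked(a,f), marked(d,a), marked(d,d), ready(a)}
2. bind(a)  →  {at(a), at(d), holds(a), linked(a), linked(d), linked(f), marked(a,f), marked(d,a), marked(d,d), ready(a)}
3. bind(f)  →  {at(a), at(d), holds(a), holds(f), linked(a), linked(d), linked(f), marked(a,f), marked(d,a), marked(d,d), ready(a)}

push(a,a); bind(a); bind(f)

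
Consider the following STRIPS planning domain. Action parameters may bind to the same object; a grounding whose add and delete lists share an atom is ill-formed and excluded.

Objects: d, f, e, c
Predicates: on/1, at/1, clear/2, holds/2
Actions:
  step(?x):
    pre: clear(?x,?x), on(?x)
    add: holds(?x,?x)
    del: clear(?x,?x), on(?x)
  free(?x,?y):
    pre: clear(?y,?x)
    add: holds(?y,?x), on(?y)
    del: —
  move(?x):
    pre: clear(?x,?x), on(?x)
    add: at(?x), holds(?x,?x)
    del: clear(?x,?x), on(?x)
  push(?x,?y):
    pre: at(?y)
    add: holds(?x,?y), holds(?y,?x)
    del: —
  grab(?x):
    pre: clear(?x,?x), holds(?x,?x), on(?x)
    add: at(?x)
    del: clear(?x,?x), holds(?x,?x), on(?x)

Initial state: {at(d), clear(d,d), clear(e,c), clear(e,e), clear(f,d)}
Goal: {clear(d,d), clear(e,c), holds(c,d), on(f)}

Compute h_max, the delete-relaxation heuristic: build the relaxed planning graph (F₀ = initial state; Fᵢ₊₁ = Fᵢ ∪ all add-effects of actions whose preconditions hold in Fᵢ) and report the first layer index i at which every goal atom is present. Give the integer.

1

F0 = init (5 atoms)
F1 = F0 ∪ {holds(c,d), holds(d,c), holds(d,d), holds(d,e), holds(d,f), holds(e,c), holds(e,d), holds(e,e), holds(f,d), on(d), on(e), on(f)}  (17 atoms)
goal ⊆ F1  ⇒  h_max = 1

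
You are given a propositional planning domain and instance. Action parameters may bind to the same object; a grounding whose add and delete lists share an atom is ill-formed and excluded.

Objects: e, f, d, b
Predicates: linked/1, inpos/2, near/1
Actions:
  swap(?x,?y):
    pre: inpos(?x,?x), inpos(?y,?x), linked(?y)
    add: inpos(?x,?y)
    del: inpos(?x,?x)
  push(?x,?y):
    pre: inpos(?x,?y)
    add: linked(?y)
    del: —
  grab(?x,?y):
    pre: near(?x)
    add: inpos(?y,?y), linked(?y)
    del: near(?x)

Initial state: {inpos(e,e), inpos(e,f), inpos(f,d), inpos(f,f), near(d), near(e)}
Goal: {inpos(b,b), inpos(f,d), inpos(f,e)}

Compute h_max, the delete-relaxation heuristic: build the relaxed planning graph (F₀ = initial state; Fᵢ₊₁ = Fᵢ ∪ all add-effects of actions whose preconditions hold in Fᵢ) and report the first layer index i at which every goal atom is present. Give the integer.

2

F0 = init (6 atoms)
F1 = F0 ∪ {inpos(b,b), inpos(d,d), linked(b), linked(d), linked(e), linked(f)}  (12 atoms)
F2 = F1 ∪ {inpos(d,f), inpos(f,e)}  (14 atoms)
goal ⊆ F2  ⇒  h_max = 2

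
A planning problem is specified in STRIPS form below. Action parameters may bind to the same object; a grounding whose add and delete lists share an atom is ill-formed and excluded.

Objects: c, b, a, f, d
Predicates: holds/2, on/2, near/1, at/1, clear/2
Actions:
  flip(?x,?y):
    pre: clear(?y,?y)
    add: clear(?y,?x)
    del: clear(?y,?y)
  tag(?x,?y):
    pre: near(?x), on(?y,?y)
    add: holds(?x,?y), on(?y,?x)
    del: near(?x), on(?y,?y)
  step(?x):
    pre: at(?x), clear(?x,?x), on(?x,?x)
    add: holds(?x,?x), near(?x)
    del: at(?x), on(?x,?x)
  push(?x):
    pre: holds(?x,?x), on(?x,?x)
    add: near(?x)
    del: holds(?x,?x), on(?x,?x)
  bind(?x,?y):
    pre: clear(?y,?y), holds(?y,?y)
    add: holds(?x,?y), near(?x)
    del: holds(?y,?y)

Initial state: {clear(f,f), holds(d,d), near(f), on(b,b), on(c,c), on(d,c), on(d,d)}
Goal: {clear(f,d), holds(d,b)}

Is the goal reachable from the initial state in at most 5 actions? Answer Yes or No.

Yes

1. flip(d,f)  →  {clear(f,d), holds(d,d), near(f), on(b,b), on(c,c), on(d,c), on(d,d)}
2. push(d)  →  {clear(f,d), near(d), near(f), on(b,b), on(c,c), on(d,c)}
3. tag(d,b)  →  {clear(f,d), holds(d,b), near(f), on(b,d), on(c,c), on(d,c)}
optimal plan length = 3; 3 ≤ 5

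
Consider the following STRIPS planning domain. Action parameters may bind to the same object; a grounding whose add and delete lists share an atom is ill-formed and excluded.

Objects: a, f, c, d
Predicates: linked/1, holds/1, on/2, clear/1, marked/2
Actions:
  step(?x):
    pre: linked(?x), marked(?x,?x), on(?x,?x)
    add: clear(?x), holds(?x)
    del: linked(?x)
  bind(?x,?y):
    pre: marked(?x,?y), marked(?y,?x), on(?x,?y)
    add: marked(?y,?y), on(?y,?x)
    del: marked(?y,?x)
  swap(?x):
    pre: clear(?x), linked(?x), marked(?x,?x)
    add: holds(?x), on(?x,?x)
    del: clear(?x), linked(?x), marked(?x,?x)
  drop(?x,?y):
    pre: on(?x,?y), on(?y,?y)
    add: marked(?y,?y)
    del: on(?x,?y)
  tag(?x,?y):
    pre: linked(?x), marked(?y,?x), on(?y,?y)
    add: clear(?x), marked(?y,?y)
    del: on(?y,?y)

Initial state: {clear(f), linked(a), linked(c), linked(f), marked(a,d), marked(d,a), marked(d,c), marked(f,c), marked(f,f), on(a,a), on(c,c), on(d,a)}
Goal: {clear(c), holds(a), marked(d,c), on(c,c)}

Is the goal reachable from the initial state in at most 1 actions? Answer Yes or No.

No

1. bind(d,a)  →  {clear(f), linked(a), linked(c), linked(f), marked(a,a), marked(d,a), marked(d,c), marked(f,c), marked(f,f), on(a,a), on(a,d), on(c,c), on(d,a)}
2. step(a)  →  {clear(a), clear(f), holds(a), linked(c), linked(f), marked(a,a), marked(d,a), marked(d,c), marked(f,c), marked(f,f), on(a,a), on(a,d), on(c,c), on(d,a)}
3. swap(f)  →  {clear(a), holds(a), holds(f), linked(c), marked(a,a), marked(d,a), marked(d,c), marked(f,c), on(a,a), on(a,d), on(c,c), on(d,a), on(f,f)}
4. tag(c,f)  →  {clear(a), clear(c), holds(a), holds(f), linked(c), marked(a,a), marked(d,a), marked(d,c), marked(f,c), marked(f,f), on(a,a), on(a,d), on(c,c), on(d,a)}
optimal plan length = 4; 4 > 1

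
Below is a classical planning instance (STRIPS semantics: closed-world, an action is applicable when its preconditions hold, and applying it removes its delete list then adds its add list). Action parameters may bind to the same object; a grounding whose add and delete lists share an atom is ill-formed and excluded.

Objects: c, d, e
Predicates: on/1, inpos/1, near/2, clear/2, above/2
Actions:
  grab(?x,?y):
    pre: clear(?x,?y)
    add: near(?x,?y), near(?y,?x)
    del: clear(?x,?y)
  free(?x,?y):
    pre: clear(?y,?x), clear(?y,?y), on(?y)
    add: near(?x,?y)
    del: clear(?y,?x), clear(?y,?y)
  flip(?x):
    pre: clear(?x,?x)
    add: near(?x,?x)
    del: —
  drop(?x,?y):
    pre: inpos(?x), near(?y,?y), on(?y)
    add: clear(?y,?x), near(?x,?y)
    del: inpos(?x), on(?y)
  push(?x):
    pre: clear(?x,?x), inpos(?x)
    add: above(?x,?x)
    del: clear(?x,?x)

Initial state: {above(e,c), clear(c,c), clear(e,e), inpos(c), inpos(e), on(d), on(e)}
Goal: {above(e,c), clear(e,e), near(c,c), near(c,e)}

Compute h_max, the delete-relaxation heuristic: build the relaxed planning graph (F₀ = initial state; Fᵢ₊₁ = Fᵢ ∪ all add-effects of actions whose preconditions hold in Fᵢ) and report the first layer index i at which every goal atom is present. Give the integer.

2

F0 = init (7 atoms)
F1 = F0 ∪ {above(c,c), above(e,e), near(c,c), near(e,e)}  (11 atoms)
F2 = F1 ∪ {clear(e,c), near(c,e)}  (13 atoms)
goal ⊆ F2  ⇒  h_max = 2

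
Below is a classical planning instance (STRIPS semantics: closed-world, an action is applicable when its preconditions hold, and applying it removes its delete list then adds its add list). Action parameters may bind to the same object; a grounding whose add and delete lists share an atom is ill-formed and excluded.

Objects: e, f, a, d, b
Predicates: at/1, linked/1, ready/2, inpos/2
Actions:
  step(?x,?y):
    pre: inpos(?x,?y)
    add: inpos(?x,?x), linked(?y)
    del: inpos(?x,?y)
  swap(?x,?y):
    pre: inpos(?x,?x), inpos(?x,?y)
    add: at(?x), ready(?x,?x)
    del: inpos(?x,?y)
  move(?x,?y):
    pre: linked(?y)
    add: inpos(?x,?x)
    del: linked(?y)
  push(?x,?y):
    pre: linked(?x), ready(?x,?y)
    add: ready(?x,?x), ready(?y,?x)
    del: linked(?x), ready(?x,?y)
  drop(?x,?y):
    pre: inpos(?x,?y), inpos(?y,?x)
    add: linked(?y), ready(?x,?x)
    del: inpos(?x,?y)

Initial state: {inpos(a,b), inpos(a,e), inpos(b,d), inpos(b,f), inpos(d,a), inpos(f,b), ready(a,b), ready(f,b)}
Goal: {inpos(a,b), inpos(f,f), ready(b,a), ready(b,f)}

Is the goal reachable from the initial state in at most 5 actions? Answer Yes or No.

1. step(f,b)  →  {inpos(a,b), inpos(a,e), inpos(b,d), inpos(b,f), inpos(d,a), inpos(f,f), linked(b), ready(a,b), ready(f,b)}
2. step(d,a)  →  {inpos(a,b), inpos(a,e), inpos(b,d), inpos(b,f), inpos(d,d), inpos(f,f), linked(a), linked(b), ready(a,b), ready(f,b)}
3. step(b,f)  →  {inpos(a,b), inpos(a,e), inpos(b,b), inpos(b,d), inpos(d,d), inpos(f,f), linked(a), linked(b), linked(f), ready(a,b), ready(f,b)}
4. push(f,b)  →  {inpos(a,b), inpos(a,e), inpos(b,b), inpos(b,d), inpos(d,d), inpos(f,f), linked(a), linked(b), ready(a,b), ready(b,f), ready(f,f)}
5. push(a,b)  →  {inpos(a,b), inpos(a,e), inpos(b,b), inpos(b,d), inpos(d,d), inpos(f,f), linked(b), ready(a,a), ready(b,a), ready(b,f), ready(f,f)}
optimal plan length = 5; 5 ≤ 5

Yes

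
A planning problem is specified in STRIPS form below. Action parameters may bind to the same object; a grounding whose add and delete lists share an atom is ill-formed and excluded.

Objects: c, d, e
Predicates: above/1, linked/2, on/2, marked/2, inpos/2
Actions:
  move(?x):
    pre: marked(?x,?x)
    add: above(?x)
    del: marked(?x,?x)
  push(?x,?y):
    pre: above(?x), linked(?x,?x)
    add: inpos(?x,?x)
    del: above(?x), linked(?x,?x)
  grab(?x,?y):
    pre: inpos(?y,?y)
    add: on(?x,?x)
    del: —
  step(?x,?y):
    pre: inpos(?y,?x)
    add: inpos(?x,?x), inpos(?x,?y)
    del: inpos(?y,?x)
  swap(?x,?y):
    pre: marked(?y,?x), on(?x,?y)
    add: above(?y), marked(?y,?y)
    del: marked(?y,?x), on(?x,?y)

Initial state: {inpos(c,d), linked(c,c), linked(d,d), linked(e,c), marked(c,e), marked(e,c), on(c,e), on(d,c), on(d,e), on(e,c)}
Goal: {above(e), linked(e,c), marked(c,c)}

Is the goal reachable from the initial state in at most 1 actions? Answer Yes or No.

No

1. swap(c,e)  →  {above(e), inpos(c,d), linked(c,c), linked(d,d), linked(e,c), marked(c,e), marked(e,e), on(d,c), on(d,e), on(e,c)}
2. swap(e,c)  →  {above(c), above(e), inpos(c,d), linked(c,c), linked(d,d), linked(e,c), marked(c,c), marked(e,e), on(d,c), on(d,e)}
optimal plan length = 2; 2 > 1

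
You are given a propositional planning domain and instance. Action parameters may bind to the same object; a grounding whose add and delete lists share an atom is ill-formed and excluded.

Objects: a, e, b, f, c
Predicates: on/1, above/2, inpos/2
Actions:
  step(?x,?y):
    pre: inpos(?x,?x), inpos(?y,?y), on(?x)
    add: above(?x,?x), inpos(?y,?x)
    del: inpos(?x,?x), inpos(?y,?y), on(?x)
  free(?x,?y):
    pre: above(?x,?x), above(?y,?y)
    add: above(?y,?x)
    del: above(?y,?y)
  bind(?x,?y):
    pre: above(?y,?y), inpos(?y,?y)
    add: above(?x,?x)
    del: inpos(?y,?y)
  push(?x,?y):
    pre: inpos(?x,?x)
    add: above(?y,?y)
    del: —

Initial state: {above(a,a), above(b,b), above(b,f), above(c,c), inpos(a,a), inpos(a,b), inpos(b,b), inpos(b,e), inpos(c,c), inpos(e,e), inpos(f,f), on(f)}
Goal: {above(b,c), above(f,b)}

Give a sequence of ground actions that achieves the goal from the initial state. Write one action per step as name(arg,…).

1. step(f,a)  →  {above(a,a), above(b,b), above(b,f), above(c,c), above(f,f), inpos(a,b), inpos(a,f), inpos(b,b), inpos(b,e), inpos(c,c), inpos(e,e)}
2. free(b,f)  →  {above(a,a), above(b,b), above(b,f), above(c,c), above(f,b), inpos(a,b), inpos(a,f), inpos(b,b), inpos(b,e), inpos(c,c), inpos(e,e)}
3. free(c,b)  →  {above(a,a), above(b,c), above(b,f), above(c,c), above(f,b), inpos(a,b), inpos(a,f), inpos(b,b), inpos(b,e), inpos(c,c), inpos(e,e)}

step(f,a); free(b,f); free(c,b)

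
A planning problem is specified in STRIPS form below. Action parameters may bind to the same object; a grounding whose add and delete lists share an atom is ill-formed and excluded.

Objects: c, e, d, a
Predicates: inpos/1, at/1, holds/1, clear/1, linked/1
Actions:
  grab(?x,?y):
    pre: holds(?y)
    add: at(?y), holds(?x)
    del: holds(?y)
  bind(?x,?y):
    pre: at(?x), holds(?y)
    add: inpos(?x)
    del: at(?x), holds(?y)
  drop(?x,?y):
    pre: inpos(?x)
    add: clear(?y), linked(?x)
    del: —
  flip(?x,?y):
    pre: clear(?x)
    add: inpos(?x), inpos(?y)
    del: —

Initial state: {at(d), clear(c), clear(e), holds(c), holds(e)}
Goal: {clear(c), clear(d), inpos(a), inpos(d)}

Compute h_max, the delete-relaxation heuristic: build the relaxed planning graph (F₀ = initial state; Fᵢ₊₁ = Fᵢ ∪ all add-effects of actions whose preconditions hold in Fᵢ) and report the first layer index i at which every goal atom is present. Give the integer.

2

F0 = init (5 atoms)
F1 = F0 ∪ {at(c), at(e), holds(a), holds(d), inpos(a), inpos(c), inpos(d), inpos(e)}  (13 atoms)
F2 = F1 ∪ {at(a), clear(a), clear(d), linked(a), linked(c), linked(d), linked(e)}  (20 atoms)
goal ⊆ F2  ⇒  h_max = 2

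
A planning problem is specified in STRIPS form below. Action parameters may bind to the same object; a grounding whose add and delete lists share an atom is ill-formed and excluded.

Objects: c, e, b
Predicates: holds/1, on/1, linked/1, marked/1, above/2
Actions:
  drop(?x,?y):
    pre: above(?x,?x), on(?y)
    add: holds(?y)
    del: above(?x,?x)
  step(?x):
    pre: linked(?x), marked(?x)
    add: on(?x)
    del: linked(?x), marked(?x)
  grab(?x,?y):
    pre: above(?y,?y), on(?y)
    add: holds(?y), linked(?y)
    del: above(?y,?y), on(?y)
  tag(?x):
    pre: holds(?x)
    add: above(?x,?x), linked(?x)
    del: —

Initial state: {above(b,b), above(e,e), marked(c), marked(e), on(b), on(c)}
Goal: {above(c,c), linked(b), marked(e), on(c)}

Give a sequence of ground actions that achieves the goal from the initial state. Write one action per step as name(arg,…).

drop(e,c); grab(c,b); tag(c)

1. drop(e,c)  →  {above(b,b), holds(c), marked(c), marked(e), on(b), on(c)}
2. grab(c,b)  →  {holds(b), holds(c), linked(b), marked(c), marked(e), on(c)}
3. tag(c)  →  {above(c,c), holds(b), holds(c), linked(b), linked(c), marked(c), marked(e), on(c)}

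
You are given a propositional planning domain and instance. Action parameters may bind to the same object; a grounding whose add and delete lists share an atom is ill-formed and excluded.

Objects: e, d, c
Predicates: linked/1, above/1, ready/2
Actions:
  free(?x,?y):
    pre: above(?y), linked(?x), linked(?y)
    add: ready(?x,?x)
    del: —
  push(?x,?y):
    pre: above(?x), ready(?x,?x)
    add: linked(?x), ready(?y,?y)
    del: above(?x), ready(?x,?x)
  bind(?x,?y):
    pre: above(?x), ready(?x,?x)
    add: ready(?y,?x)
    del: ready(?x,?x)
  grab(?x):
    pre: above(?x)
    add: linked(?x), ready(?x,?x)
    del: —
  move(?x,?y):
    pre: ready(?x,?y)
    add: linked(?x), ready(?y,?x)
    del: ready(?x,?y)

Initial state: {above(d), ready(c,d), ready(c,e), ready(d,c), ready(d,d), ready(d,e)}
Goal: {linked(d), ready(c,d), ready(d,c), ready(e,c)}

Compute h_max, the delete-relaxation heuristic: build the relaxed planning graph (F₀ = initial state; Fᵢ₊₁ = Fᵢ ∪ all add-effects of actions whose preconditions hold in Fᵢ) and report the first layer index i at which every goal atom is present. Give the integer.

F0 = init (6 atoms)
F1 = F0 ∪ {linked(c), linked(d), ready(c,c), ready(e,c), ready(e,d), ready(e,e)}  (12 atoms)
goal ⊆ F1  ⇒  h_max = 1

1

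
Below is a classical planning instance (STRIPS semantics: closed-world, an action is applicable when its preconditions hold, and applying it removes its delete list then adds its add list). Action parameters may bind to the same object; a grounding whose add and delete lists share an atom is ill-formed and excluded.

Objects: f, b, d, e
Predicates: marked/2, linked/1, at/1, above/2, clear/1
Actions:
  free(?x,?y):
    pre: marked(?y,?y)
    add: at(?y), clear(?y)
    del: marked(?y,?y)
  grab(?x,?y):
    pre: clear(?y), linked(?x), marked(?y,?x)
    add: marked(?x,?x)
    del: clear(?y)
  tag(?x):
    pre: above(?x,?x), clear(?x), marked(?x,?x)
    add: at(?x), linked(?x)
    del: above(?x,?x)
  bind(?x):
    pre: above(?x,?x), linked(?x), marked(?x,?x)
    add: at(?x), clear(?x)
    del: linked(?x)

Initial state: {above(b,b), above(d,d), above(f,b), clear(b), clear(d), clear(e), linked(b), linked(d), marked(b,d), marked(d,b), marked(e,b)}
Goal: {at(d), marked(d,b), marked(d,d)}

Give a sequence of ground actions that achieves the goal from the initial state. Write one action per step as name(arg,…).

grab(d,b); tag(d)

1. grab(d,b)  →  {above(b,b), above(d,d), above(f,b), clear(d), clear(e), linked(b), linked(d), marked(b,d), marked(d,b), marked(d,d), marked(e,b)}
2. tag(d)  →  {above(b,b), above(f,b), at(d), clear(d), clear(e), linked(b), linked(d), marked(b,d), marked(d,b), marked(d,d), marked(e,b)}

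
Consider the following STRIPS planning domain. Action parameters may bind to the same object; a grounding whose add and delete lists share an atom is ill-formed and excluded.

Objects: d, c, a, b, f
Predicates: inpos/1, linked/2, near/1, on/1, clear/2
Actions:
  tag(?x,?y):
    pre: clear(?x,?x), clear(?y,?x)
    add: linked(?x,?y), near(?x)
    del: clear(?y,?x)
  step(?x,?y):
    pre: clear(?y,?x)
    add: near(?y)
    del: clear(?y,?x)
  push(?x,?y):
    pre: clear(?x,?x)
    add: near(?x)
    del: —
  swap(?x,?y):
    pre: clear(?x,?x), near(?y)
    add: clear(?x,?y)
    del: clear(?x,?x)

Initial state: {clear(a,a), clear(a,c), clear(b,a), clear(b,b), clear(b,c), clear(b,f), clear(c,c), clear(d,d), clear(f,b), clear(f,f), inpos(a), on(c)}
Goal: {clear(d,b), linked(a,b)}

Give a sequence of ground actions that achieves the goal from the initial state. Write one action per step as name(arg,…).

1. tag(a,b)  →  {clear(a,a), clear(a,c), clear(b,b), clear(b,c), clear(b,f), clear(c,c), clear(d,d), clear(f,b), clear(f,f), inpos(a), linked(a,b), near(a), on(c)}
2. tag(b,b)  →  {clear(a,a), clear(a,c), clear(b,c), clear(b,f), clear(c,c), clear(d,d), clear(f,b), clear(f,f), inpos(a), linked(a,b), linked(b,b), near(a), near(b), on(c)}
3. swap(d,b)  →  {clear(a,a), clear(a,c), clear(b,c), clear(b,f), clear(c,c), clear(d,b), clear(f,b), clear(f,f), inpos(a), linked(a,b), linked(b,b), near(a), near(b), on(c)}

tag(a,b); tag(b,b); swap(d,b)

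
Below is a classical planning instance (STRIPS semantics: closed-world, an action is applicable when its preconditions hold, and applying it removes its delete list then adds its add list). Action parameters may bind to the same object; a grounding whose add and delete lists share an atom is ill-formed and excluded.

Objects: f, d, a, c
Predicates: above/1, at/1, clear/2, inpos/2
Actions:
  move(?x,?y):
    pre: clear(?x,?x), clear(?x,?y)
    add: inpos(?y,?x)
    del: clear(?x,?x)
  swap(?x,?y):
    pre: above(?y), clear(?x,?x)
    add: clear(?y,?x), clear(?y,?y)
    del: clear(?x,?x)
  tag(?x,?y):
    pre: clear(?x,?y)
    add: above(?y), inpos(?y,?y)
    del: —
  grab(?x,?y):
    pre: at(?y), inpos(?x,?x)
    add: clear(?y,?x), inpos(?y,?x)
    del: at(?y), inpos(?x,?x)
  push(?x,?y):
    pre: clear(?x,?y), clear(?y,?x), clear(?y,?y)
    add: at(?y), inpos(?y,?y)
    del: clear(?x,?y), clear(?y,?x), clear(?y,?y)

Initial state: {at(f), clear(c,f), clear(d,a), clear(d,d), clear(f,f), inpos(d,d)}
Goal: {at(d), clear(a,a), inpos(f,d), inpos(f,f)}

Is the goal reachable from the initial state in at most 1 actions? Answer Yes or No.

1. tag(f,f)  →  {above(f), at(f), clear(c,f), clear(d,a), clear(d,d), clear(f,f), inpos(d,d), inpos(f,f)}
2. tag(d,a)  →  {above(a), above(f), at(f), clear(c,f), clear(d,a), clear(d,d), clear(f,f), inpos(a,a), inpos(d,d), inpos(f,f)}
3. swap(f,a)  →  {above(a), above(f), at(f), clear(a,a), clear(a,f), clear(c,f), clear(d,a), clear(d,d), inpos(a,a), inpos(d,d), inpos(f,f)}
4. grab(d,f)  →  {above(a), above(f), clear(a,a), clear(a,f), clear(c,f), clear(d,a), clear(d,d), clear(f,d), inpos(a,a), inpos(f,d), inpos(f,f)}
5. push(d,d)  →  {above(a), above(f), at(d), clear(a,a), clear(a,f), clear(c,f), clear(d,a), clear(f,d), inpos(a,a), inpos(d,d), inpos(f,d), inpos(f,f)}
optimal plan length = 5; 5 > 1

No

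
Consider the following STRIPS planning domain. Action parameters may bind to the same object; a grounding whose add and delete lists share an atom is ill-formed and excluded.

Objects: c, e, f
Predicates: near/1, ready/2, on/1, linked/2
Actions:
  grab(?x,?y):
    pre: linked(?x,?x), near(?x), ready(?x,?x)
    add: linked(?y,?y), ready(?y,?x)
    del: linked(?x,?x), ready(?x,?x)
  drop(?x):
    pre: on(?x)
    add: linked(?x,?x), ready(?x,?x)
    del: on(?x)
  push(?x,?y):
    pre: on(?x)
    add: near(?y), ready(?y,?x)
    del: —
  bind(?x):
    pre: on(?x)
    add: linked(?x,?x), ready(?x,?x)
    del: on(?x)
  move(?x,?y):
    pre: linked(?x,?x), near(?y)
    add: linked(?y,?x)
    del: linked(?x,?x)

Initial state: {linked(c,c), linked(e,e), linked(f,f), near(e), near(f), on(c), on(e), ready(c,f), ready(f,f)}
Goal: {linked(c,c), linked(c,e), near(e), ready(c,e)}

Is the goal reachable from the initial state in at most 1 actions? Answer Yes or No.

No

1. push(e,c)  →  {linked(c,c), linked(e,e), linked(f,f), near(c), near(e), near(f), on(c), on(e), ready(c,e), ready(c,f), ready(f,f)}
2. move(e,c)  →  {linked(c,c), linked(c,e), linked(f,f), near(c), near(e), near(f), on(c), on(e), ready(c,e), ready(c,f), ready(f,f)}
optimal plan length = 2; 2 > 1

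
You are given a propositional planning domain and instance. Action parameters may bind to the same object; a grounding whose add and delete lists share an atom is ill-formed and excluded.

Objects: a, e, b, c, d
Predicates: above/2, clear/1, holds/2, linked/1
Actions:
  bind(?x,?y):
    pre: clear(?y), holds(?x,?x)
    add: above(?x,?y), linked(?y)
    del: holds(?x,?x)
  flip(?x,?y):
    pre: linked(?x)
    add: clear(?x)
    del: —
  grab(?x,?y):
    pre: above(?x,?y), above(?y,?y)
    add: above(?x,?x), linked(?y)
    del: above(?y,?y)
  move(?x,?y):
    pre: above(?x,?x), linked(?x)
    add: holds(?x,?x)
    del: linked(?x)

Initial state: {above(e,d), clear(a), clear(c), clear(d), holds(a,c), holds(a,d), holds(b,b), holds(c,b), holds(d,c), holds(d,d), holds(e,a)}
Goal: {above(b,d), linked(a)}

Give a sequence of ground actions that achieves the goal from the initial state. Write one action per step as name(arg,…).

bind(b,d); bind(d,a)

1. bind(b,d)  →  {above(b,d), above(e,d), clear(a), clear(c), clear(d), holds(a,c), holds(a,d), holds(c,b), holds(d,c), holds(d,d), holds(e,a), linked(d)}
2. bind(d,a)  →  {above(b,d), above(d,a), above(e,d), clear(a), clear(c), clear(d), holds(a,c), holds(a,d), holds(c,b), holds(d,c), holds(e,a), linked(a), linked(d)}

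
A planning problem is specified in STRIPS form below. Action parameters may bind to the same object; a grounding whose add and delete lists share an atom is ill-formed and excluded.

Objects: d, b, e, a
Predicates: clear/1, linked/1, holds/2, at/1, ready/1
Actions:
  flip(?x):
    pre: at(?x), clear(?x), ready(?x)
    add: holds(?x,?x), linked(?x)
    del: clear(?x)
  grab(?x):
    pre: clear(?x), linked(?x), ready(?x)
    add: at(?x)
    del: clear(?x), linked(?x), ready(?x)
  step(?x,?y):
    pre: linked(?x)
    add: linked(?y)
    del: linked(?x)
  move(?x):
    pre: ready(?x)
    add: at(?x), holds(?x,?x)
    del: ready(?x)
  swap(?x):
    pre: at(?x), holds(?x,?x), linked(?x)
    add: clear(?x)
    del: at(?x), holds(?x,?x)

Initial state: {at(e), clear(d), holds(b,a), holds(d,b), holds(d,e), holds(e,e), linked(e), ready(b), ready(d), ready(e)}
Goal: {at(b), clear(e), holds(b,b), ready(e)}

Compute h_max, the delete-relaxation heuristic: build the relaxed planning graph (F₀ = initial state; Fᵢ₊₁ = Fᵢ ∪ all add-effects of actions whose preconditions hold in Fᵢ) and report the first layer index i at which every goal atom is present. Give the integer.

1

F0 = init (10 atoms)
F1 = F0 ∪ {at(b), at(d), clear(e), holds(b,b), holds(d,d), linked(a), linked(b), linked(d)}  (18 atoms)
goal ⊆ F1  ⇒  h_max = 1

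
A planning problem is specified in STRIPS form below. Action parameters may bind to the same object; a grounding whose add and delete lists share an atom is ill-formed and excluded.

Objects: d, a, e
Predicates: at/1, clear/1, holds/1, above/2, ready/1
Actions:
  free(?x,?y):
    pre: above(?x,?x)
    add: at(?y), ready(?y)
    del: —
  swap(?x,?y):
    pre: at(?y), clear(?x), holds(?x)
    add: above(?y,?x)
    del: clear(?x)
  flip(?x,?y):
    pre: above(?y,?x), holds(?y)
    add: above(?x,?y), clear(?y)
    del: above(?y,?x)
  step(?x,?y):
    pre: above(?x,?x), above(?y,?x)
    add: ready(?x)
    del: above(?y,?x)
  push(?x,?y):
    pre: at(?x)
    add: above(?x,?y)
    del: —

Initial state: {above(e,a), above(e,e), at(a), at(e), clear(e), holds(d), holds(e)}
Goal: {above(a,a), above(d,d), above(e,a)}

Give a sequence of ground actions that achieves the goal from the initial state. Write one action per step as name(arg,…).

1. free(e,d)  →  {above(e,a), above(e,e), at(a), at(d), at(e), clear(e), holds(d), holds(e), ready(d)}
2. push(d,d)  →  {above(d,d), above(e,a), above(e,e), at(a), at(d), at(e), clear(e), holds(d), holds(e), ready(d)}
3. push(a,a)  →  {above(a,a), above(d,d), above(e,a), above(e,e), at(a), at(d), at(e), clear(e), holds(d), holds(e), ready(d)}

free(e,d); push(d,d); push(a,a)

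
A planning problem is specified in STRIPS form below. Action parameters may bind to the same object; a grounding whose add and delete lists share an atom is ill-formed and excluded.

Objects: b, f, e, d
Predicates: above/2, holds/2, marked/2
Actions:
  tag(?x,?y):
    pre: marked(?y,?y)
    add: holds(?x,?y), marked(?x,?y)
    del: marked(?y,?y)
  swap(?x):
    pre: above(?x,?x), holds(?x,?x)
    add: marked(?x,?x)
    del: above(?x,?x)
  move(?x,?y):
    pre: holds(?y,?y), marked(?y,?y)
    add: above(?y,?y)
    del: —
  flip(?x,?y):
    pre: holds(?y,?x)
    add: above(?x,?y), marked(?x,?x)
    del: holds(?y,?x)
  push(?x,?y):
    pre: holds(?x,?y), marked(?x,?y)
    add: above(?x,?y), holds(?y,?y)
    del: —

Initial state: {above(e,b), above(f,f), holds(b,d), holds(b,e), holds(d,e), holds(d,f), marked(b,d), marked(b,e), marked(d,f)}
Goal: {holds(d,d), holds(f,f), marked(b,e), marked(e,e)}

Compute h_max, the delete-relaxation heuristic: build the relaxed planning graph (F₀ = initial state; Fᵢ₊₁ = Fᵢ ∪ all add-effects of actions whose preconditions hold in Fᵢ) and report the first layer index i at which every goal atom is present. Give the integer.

F0 = init (9 atoms)
F1 = F0 ∪ {above(b,d), above(b,e), above(d,b), above(d,f), above(e,d), above(f,d), holds(d,d), holds(e,e), holds(f,f), marked(d,d), marked(e,e), marked(f,f)}  (21 atoms)
goal ⊆ F1  ⇒  h_max = 1

1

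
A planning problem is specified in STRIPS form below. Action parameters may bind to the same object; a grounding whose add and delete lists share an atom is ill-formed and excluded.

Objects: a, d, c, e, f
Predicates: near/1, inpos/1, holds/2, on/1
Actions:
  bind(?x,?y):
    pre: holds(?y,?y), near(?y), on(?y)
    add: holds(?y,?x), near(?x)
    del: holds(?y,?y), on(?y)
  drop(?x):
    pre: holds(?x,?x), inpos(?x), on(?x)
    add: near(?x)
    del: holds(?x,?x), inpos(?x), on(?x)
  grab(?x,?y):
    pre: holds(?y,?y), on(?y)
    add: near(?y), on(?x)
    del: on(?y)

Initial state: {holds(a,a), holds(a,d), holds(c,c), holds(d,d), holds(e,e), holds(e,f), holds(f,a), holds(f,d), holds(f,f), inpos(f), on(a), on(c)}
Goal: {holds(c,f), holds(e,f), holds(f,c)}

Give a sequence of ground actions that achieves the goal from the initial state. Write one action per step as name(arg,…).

grab(f,c); grab(c,a); bind(f,c); bind(c,f)

1. grab(f,c)  →  {holds(a,a), holds(a,d), holds(c,c), holds(d,d), holds(e,e), holds(e,f), holds(f,a), holds(f,d), holds(f,f), inpos(f), near(c), on(a), on(f)}
2. grab(c,a)  →  {holds(a,a), holds(a,d), holds(c,c), holds(d,d), holds(e,e), holds(e,f), holds(f,a), holds(f,d), holds(f,f), inpos(f), near(a), near(c), on(c), on(f)}
3. bind(f,c)  →  {holds(a,a), holds(a,d), holds(c,f), holds(d,d), holds(e,e), holds(e,f), holds(f,a), holds(f,d), holds(f,f), inpos(f), near(a), near(c), near(f), on(f)}
4. bind(c,f)  →  {holds(a,a), holds(a,d), holds(c,f), holds(d,d), holds(e,e), holds(e,f), holds(f,a), holds(f,c), holds(f,d), inpos(f), near(a), near(c), near(f)}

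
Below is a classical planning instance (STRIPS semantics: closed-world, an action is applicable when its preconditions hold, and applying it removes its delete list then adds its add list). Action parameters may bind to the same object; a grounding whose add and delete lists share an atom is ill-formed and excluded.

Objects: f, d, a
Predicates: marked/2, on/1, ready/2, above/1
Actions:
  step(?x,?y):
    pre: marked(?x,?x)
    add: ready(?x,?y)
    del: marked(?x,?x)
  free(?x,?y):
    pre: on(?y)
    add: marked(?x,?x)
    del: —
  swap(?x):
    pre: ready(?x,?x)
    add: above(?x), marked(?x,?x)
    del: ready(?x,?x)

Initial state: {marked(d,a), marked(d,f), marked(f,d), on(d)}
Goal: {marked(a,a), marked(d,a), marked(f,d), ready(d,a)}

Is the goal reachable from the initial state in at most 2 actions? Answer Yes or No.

No

1. free(d,d)  →  {marked(d,a), marked(d,d), marked(d,f), marked(f,d), on(d)}
2. step(d,a)  →  {marked(d,a), marked(d,f), marked(f,d), on(d), ready(d,a)}
3. free(a,d)  →  {marked(a,a), marked(d,a), marked(d,f), marked(f,d), on(d), ready(d,a)}
optimal plan length = 3; 3 > 2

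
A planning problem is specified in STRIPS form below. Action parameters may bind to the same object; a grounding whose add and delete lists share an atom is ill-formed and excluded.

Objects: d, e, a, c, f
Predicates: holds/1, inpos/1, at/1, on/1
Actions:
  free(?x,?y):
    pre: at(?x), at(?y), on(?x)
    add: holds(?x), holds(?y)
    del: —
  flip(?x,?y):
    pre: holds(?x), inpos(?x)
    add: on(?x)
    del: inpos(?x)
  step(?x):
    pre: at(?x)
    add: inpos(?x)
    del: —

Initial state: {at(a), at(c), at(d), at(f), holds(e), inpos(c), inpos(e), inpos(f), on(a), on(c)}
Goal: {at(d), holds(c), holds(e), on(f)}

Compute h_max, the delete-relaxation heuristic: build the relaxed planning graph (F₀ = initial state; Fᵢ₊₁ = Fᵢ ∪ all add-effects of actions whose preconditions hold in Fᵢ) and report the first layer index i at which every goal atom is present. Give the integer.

2

F0 = init (10 atoms)
F1 = F0 ∪ {holds(a), holds(c), holds(d), holds(f), inpos(a), inpos(d), on(e)}  (17 atoms)
F2 = F1 ∪ {on(d), on(f)}  (19 atoms)
goal ⊆ F2  ⇒  h_max = 2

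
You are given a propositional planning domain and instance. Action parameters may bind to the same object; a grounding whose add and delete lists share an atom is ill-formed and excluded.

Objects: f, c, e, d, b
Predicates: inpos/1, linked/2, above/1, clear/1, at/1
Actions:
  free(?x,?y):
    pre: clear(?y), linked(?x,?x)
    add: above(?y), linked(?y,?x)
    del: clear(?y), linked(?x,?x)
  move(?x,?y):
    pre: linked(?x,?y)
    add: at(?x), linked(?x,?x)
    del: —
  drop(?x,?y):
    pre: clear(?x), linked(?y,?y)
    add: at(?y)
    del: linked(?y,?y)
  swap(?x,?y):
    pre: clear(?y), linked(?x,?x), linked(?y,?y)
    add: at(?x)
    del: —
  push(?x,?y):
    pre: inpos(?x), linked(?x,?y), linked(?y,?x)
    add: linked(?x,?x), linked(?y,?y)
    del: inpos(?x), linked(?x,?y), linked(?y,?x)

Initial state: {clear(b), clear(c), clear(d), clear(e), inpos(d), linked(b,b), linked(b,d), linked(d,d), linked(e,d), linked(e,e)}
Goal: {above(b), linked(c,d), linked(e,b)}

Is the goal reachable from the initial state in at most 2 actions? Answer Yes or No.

No

1. free(e,b)  →  {above(b), clear(c), clear(d), clear(e), inpos(d), linked(b,b), linked(b,d), linked(b,e), linked(d,d), linked(e,d)}
2. free(d,c)  →  {above(b), above(c), clear(d), clear(e), inpos(d), linked(b,b), linked(b,d), linked(b,e), linked(c,d), linked(e,d)}
3. free(b,e)  →  {above(b), above(c), above(e), clear(d), inpos(d), linked(b,d), linked(b,e), linked(c,d), linked(e,b), linked(e,d)}
optimal plan length = 3; 3 > 2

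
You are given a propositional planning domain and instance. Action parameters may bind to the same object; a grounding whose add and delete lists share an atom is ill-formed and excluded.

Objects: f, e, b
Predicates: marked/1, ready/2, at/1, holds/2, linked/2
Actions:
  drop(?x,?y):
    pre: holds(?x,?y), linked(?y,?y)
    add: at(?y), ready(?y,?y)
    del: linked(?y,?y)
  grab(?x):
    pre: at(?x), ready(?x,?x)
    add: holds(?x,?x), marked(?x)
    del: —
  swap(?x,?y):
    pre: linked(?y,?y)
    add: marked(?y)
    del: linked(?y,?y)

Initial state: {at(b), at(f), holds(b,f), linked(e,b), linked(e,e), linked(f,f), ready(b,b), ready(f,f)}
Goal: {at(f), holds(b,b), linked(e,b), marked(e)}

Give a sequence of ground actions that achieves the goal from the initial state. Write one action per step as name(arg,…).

grab(b); swap(f,e)

1. grab(b)  →  {at(b), at(f), holds(b,b), holds(b,f), linked(e,b), linked(e,e), linked(f,f), marked(b), ready(b,b), ready(f,f)}
2. swap(f,e)  →  {at(b), at(f), holds(b,b), holds(b,f), linked(e,b), linked(f,f), marked(b), marked(e), ready(b,b), ready(f,f)}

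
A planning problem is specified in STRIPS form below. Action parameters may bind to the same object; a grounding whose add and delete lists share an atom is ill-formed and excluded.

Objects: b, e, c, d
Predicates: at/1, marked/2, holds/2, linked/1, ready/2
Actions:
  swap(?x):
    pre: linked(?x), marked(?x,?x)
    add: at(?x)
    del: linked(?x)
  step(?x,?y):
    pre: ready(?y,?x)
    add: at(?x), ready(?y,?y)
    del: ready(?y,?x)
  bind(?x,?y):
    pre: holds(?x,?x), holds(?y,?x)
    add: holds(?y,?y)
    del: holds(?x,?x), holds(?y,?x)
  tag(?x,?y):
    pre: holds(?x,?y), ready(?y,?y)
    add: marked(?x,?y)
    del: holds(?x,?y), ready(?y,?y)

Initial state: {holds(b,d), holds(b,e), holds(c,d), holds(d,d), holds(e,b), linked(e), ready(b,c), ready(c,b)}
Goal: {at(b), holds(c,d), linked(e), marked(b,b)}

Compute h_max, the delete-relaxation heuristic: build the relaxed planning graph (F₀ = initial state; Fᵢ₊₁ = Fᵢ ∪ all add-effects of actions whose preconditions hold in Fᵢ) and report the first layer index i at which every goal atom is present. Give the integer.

2

F0 = init (8 atoms)
F1 = F0 ∪ {at(b), at(c), holds(b,b), holds(c,c), ready(b,b), ready(c,c)}  (14 atoms)
F2 = F1 ∪ {holds(e,e), marked(b,b), marked(c,c), marked(e,b)}  (18 atoms)
goal ⊆ F2  ⇒  h_max = 2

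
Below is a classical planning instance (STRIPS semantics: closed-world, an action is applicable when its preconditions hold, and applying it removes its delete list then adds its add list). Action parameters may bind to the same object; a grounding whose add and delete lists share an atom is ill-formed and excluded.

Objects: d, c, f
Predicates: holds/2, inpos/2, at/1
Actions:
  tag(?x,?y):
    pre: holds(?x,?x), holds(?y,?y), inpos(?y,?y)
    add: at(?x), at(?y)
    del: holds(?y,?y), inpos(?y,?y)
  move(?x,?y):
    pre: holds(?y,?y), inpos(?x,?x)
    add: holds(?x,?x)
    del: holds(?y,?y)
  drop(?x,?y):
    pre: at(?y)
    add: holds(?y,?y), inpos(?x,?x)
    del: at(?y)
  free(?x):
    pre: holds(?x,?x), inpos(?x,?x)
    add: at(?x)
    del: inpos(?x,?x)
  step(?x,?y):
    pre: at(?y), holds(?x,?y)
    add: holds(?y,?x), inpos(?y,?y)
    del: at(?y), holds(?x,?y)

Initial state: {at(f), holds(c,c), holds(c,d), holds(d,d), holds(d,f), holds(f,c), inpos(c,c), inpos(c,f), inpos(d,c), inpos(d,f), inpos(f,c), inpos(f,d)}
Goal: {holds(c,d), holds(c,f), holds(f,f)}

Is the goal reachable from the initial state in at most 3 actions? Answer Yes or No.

1. tag(d,c)  →  {at(c), at(d), at(f), holds(c,d), holds(d,d), holds(d,f), holds(f,c), inpos(c,f), inpos(d,c), inpos(d,f), inpos(f,c), inpos(f,d)}
2. drop(d,f)  →  {at(c), at(d), holds(c,d), holds(d,d), holds(d,f), holds(f,c), holds(f,f), inpos(c,f), inpos(d,c), inpos(d,d), inpos(d,f), inpos(f,c), inpos(f,d)}
3. step(f,c)  →  {at(d), holds(c,d), holds(c,f), holds(d,d), holds(d,f), holds(f,f), inpos(c,c), inpos(c,f), inpos(d,c), inpos(d,d), inpos(d,f), inpos(f,c), inpos(f,d)}
optimal plan length = 3; 3 ≤ 3

Yes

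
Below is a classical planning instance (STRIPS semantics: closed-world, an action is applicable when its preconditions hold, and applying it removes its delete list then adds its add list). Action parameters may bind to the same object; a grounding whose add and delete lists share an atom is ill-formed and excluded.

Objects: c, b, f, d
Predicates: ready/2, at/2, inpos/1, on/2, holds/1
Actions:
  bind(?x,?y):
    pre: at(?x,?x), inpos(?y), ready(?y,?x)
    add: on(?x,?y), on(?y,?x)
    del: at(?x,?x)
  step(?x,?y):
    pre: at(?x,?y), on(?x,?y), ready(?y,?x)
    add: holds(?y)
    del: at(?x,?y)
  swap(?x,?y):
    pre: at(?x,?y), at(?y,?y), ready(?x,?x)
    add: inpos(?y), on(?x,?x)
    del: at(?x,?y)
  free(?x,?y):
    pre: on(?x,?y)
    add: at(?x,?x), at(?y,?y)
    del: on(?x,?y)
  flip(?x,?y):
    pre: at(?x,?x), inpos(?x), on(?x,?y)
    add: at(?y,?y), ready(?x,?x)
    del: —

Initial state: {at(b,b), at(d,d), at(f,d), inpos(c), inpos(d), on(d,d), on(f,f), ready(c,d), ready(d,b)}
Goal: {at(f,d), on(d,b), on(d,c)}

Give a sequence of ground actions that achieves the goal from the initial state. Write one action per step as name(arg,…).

1. bind(b,d)  →  {at(d,d), at(f,d), inpos(c), inpos(d), on(b,d), on(d,b), on(d,d), on(f,f), ready(c,d), ready(d,b)}
2. bind(d,c)  →  {at(f,d), inpos(c), inpos(d), on(b,d), on(c,d), on(d,b), on(d,c), on(d,d), on(f,f), ready(c,d), ready(d,b)}

bind(b,d); bind(d,c)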